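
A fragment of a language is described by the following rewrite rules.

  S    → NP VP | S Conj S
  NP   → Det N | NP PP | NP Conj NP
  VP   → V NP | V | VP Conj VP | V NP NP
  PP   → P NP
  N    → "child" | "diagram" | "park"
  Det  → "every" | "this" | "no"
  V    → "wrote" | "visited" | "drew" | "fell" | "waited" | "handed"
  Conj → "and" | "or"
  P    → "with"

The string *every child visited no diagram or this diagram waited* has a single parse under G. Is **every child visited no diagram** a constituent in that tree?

Yes

[S [S [NP [Det every] [N child]] [VP [V visited] [NP [Det no] [N diagram]]]] [Conj or] [S [NP [Det this] [N diagram]] [VP [V waited]]]]
The words 'every child visited no diagram' are exhaustively dominated by a single S node (built by S → NP VP), so they form a constituent.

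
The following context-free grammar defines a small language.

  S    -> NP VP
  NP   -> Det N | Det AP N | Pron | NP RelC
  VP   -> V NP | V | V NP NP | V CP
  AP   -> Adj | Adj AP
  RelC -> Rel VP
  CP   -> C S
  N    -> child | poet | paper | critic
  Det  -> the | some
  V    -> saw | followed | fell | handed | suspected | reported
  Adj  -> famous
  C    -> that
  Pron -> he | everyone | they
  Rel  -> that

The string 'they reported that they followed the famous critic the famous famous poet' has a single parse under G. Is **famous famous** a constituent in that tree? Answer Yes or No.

[S [NP [Pron they]] [VP [V reported] [CP [C that] [S [NP [Pron they]] [VP [V followed] [NP [Det the] [AP [Adj famous]] [N critic]] [NP [Det the] [AP [Adj famous] [AP [Adj famous]]] [N poet]]]]]]]
The words 'famous famous' are exhaustively dominated by a single AP node (built by AP → Adj AP), so they form a constituent.

Yes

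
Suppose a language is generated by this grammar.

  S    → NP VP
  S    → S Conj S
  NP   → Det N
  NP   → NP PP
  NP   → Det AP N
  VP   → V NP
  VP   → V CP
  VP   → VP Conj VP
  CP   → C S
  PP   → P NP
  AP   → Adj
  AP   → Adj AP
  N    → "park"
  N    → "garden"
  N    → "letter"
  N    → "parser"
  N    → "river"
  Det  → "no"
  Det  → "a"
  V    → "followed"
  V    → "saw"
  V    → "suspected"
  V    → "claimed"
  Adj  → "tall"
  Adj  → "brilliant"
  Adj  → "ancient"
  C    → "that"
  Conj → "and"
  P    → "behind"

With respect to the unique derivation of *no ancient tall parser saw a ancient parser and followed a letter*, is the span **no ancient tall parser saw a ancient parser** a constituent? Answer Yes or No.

No

[S [NP [Det no] [AP [Adj ancient] [AP [Adj tall]]] [N parser]] [VP [VP [V saw] [NP [Det a] [AP [Adj ancient]] [N parser]]] [Conj and] [VP [V followed] [NP [Det a] [N letter]]]]]
The smallest constituent containing 'no ancient tall parser saw a ancient parser' is the S spanning 'no ancient tall parser saw a ancient parser and followed a letter'; no single node in the tree dominates exactly the given words.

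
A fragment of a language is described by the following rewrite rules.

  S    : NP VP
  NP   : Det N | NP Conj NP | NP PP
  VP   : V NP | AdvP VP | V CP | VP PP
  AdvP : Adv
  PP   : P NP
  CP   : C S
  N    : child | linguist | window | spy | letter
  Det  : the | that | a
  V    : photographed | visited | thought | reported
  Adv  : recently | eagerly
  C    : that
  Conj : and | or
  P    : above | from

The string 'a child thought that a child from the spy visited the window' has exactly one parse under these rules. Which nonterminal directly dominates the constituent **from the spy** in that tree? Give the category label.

[S [NP [Det a] [N child]] [VP [V thought] [CP [C that] [S [NP [NP [Det a] [N child]] [PP [P from] [NP [Det the] [N spy]]]] [VP [V visited] [NP [Det the] [N window]]]]]]]
The span 'from the spy' is the PP node built by PP → P NP.
Its mother is the NP built by NP → NP PP.

NP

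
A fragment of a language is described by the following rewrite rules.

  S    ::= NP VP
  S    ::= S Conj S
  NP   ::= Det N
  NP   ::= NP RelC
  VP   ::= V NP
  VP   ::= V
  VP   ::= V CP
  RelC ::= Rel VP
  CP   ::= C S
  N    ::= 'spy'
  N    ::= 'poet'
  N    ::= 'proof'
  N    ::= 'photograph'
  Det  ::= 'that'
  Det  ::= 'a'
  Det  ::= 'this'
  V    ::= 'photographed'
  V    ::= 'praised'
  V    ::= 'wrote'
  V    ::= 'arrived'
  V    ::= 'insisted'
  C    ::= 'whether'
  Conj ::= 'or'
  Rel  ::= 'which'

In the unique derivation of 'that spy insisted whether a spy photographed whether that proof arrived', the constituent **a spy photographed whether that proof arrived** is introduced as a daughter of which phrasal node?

[S [NP [Det that] [N spy]] [VP [V insisted] [CP [C whether] [S [NP [Det a] [N spy]] [VP [V photographed] [CP [C whether] [S [NP [Det that] [N proof]] [VP [V arrived]]]]]]]]]
The span 'a spy photographed whether that proof arrived' is the S node built by S → NP VP.
Its mother is the CP built by CP → C S.

CP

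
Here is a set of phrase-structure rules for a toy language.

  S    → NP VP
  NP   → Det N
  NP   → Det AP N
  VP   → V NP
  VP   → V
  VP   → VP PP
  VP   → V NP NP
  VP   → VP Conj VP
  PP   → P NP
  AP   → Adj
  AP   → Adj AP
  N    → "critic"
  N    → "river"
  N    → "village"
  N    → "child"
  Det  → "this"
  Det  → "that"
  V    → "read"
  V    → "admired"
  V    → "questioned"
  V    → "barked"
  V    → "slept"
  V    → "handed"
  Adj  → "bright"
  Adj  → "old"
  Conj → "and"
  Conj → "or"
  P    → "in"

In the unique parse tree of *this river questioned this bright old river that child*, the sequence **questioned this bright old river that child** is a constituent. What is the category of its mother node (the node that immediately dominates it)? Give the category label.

S

[S [NP [Det this] [N river]] [VP [V questioned] [NP [Det this] [AP [Adj bright] [AP [Adj old]]] [N river]] [NP [Det that] [N child]]]]
The span 'questioned this bright old river that child' is the VP node built by VP → V NP NP.
Its mother is the S built by S → NP VP.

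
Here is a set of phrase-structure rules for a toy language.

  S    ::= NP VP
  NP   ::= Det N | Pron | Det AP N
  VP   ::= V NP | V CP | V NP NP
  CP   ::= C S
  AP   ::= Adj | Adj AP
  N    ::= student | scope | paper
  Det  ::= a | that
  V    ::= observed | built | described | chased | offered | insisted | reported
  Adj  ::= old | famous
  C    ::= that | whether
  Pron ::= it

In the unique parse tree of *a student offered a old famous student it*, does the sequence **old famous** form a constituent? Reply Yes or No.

[S [NP [Det a] [N student]] [VP [V offered] [NP [Det a] [AP [Adj old] [AP [Adj famous]]] [N student]] [NP [Pron it]]]]
The words 'old famous' are exhaustively dominated by a single AP node (built by AP → Adj AP), so they form a constituent.

Yes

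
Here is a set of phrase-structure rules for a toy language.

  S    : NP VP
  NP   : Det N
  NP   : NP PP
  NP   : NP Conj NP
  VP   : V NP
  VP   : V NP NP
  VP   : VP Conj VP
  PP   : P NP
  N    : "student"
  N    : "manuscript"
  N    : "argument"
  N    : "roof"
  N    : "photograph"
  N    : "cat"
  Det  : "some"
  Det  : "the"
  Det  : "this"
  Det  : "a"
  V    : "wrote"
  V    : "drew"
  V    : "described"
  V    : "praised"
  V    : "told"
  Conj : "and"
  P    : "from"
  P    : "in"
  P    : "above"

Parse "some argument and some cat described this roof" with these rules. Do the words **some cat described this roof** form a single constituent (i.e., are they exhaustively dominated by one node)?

No

[S [NP [NP [Det some] [N argument]] [Conj and] [NP [Det some] [N cat]]] [VP [V described] [NP [Det this] [N roof]]]]
The smallest constituent containing 'some cat described this roof' is the S spanning 'some argument and some cat described this roof'; no single node in the tree dominates exactly the given words.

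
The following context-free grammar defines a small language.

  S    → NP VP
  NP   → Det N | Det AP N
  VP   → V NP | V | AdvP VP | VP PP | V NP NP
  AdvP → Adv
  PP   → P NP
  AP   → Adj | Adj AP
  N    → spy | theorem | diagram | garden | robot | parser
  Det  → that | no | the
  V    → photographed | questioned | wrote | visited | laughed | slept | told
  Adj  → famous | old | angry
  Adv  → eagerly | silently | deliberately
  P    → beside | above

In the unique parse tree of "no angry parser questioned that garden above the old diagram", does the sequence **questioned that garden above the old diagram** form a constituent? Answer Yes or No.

[S [NP [Det no] [AP [Adj angry]] [N parser]] [VP [VP [V questioned] [NP [Det that] [N garden]]] [PP [P above] [NP [Det the] [AP [Adj old]] [N diagram]]]]]
The words 'questioned that garden above the old diagram' are exhaustively dominated by a single VP node (built by VP → VP PP), so they form a constituent.

Yes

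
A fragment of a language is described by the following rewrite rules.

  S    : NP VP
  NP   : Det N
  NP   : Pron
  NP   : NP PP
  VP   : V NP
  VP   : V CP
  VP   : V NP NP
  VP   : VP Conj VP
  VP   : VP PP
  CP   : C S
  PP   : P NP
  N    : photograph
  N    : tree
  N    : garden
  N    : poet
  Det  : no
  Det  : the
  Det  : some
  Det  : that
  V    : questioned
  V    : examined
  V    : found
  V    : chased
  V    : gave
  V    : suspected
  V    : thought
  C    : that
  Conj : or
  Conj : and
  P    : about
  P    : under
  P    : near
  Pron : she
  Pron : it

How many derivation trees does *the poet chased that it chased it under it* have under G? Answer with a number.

Two of the 3 distinct bracketings:
[S [NP [Det the] [N poet]] [VP [V chased] [CP [C that] [S [NP [Pron it]] [VP [V chased] [NP [NP [Pron it]] [PP [P under] [NP [Pron it]]]]]]]]]
[S [NP [Det the] [N poet]] [VP [V chased] [CP [C that] [S [NP [Pron it]] [VP [VP [V chased] [NP [Pron it]]] [PP [P under] [NP [Pron it]]]]]]]]
The difference turns on whether NP → NP PP is used at the relevant span, versus an alternative expansion of NP.

3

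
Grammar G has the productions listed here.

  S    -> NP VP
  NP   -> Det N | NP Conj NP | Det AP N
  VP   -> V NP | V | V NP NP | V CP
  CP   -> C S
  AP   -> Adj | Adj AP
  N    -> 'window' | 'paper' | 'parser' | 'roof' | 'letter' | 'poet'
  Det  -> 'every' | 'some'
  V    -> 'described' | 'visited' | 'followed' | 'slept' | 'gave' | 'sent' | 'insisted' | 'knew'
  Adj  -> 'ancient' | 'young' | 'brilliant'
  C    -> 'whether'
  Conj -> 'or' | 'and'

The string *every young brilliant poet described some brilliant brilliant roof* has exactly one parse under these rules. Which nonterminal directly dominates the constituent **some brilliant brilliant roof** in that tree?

VP

S
  NP
    Det: every
    AP
      Adj: young
      AP
        Adj: brilliant
    N: poet
  VP
    V: described
    NP
      Det: some
      AP
        Adj: brilliant
        AP
          Adj: brilliant
      N: roof
The span 'some brilliant brilliant roof' is the NP node built by NP → Det AP N.
Its mother is the VP built by VP → V NP.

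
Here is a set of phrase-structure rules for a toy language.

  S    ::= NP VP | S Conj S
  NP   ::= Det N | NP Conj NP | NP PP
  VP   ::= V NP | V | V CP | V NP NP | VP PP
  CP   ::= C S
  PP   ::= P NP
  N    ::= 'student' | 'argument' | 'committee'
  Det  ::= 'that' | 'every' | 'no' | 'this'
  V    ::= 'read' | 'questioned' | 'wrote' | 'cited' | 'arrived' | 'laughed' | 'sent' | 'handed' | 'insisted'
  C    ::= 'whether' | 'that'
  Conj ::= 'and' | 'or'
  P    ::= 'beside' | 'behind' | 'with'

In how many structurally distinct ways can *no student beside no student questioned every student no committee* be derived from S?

[S [NP [NP [Det no] [N student]] [PP [P beside] [NP [Det no] [N student]]]] [VP [V questioned] [NP [Det every] [N student]] [NP [Det no] [N committee]]]]
No rule offers an alternative attachment or grouping for any span, so this is the only derivation.

1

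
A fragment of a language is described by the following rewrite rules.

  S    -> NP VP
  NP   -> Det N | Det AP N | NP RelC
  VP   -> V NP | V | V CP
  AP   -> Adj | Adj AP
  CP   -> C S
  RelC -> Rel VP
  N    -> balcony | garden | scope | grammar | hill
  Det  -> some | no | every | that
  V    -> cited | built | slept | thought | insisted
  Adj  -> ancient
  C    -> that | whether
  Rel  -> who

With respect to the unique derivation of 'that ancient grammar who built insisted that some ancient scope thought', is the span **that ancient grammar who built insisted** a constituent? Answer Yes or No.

No

[S [NP [NP [Det that] [AP [Adj ancient]] [N grammar]] [RelC [Rel who] [VP [V built]]]] [VP [V insisted] [CP [C that] [S [NP [Det some] [AP [Adj ancient]] [N scope]] [VP [V thought]]]]]]
The smallest constituent containing 'that ancient grammar who built insisted' is the S spanning 'that ancient grammar who built insisted that some ancient scope thought'; no single node in the tree dominates exactly the given words.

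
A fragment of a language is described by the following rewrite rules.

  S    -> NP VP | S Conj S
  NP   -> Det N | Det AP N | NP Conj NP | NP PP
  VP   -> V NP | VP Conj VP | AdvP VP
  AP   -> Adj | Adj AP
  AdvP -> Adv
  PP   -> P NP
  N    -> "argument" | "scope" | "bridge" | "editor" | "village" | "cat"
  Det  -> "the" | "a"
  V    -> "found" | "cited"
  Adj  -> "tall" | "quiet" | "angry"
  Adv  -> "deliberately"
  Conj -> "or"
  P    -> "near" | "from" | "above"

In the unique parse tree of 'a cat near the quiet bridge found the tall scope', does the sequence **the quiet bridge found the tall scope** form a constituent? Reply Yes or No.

[S [NP [NP [Det a] [N cat]] [PP [P near] [NP [Det the] [AP [Adj quiet]] [N bridge]]]] [VP [V found] [NP [Det the] [AP [Adj tall]] [N scope]]]]
The smallest constituent containing 'the quiet bridge found the tall scope' is the S spanning 'a cat near the quiet bridge found the tall scope'; no single node in the tree dominates exactly the given words.

No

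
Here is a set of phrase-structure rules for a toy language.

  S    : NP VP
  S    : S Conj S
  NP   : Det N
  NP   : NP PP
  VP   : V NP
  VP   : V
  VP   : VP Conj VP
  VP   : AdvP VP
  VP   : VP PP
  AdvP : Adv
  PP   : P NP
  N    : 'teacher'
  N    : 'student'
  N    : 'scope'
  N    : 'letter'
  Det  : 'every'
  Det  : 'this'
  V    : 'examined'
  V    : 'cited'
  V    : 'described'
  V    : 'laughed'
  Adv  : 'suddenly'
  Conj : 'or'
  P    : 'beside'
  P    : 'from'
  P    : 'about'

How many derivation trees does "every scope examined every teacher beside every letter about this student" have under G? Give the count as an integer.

5

Two of the 5 distinct bracketings:
[S [NP [Det every] [N scope]] [VP [V examined] [NP [NP [Det every] [N teacher]] [PP [P beside] [NP [NP [Det every] [N letter]] [PP [P about] [NP [Det this] [N student]]]]]]]]
[S [NP [Det every] [N scope]] [VP [V examined] [NP [NP [NP [Det every] [N teacher]] [PP [P beside] [NP [Det every] [N letter]]]] [PP [P about] [NP [Det this] [N student]]]]]]
The trees differ in how a recursive rule is bracketed over the same span.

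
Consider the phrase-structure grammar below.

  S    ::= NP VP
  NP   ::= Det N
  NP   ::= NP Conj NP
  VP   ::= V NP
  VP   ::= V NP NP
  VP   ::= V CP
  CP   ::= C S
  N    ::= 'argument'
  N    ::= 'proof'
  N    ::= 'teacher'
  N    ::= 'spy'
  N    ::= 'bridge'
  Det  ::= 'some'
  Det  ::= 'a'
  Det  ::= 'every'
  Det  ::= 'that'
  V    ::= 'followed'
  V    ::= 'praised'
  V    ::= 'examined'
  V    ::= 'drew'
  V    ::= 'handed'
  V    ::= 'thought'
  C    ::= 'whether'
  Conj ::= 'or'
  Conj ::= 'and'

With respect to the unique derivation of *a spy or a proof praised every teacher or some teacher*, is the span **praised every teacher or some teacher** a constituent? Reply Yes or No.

Yes

[S [NP [NP [Det a] [N spy]] [Conj or] [NP [Det a] [N proof]]] [VP [V praised] [NP [NP [Det every] [N teacher]] [Conj or] [NP [Det some] [N teacher]]]]]
The words 'praised every teacher or some teacher' are exhaustively dominated by a single VP node (built by VP → V NP), so they form a constituent.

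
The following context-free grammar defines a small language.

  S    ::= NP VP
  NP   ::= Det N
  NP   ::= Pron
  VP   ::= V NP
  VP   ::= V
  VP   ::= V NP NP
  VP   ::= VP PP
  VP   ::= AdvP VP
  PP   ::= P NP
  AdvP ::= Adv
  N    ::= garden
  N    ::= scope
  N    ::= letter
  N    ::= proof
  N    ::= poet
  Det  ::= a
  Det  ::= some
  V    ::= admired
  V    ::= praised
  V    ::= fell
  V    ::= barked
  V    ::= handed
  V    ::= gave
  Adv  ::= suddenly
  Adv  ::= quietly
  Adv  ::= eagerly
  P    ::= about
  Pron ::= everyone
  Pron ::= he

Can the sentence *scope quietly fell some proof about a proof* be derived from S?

Ungrammatical

For S → NP VP, no prefix of the string parses as an NP.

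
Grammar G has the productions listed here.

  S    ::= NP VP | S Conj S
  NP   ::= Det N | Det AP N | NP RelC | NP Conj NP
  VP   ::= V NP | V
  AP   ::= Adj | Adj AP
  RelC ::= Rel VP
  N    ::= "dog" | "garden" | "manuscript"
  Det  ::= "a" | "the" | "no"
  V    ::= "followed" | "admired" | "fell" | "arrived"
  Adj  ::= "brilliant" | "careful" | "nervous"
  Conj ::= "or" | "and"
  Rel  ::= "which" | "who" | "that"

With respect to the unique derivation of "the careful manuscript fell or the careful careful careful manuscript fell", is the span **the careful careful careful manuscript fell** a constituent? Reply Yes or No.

Yes

[S [S [NP [Det the] [AP [Adj careful]] [N manuscript]] [VP [V fell]]] [Conj or] [S [NP [Det the] [AP [Adj careful] [AP [Adj careful] [AP [Adj careful]]]] [N manuscript]] [VP [V fell]]]]
The words 'the careful careful careful manuscript fell' are exhaustively dominated by a single S node (built by S → NP VP), so they form a constituent.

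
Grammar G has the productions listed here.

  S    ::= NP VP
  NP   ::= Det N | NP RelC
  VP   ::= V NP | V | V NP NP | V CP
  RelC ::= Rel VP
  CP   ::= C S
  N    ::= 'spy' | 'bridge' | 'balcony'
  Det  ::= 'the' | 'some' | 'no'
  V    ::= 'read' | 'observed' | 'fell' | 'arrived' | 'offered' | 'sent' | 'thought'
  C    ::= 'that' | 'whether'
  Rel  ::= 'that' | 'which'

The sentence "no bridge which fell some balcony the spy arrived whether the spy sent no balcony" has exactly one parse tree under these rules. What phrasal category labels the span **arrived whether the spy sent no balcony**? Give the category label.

VP

S
  NP
    NP
      Det: no
      N: bridge
    RelC
      Rel: which
      VP
        V: fell
        NP
          Det: some
          N: balcony
        NP
          Det: the
          N: spy
  VP
    V: arrived
    CP
      C: whether
      S
        NP
          Det: the
          N: spy
        VP
          V: sent
          NP
            Det: no
            N: balcony
The span 'arrived whether the spy sent no balcony' is the VP node built by VP → V CP.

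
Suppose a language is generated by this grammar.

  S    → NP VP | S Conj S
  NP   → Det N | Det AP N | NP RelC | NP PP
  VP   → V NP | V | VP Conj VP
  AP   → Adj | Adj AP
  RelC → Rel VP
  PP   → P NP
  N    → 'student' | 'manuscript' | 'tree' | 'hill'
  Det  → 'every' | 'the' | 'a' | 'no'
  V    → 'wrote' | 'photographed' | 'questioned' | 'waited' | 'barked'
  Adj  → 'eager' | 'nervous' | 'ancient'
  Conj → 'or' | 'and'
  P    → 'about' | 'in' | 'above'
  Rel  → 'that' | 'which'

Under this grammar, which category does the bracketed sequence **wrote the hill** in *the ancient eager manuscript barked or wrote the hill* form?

S
  NP
    Det: the
    AP
      Adj: ancient
      AP
        Adj: eager
    N: manuscript
  VP
    VP
      V: barked
    Conj: or
    VP
      V: wrote
      NP
        Det: the
        N: hill
The span 'wrote the hill' is the VP node built by VP → V NP.

VP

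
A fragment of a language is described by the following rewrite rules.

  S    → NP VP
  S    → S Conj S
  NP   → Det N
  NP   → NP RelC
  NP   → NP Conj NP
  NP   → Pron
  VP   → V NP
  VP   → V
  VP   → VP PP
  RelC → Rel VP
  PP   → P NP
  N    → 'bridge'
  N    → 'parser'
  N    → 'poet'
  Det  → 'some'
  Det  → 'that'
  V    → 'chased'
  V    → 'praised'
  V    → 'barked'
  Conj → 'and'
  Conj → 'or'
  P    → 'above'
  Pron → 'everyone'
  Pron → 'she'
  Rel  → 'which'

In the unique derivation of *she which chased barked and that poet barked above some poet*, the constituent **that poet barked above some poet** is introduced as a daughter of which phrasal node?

S
  S
    NP
      NP
        Pron: she
      RelC
        Rel: which
        VP
          V: chased
    VP
      V: barked
  Conj: and
  S
    NP
      Det: that
      N: poet
    VP
      VP
        V: barked
      PP
        P: above
        NP
          Det: some
          N: poet
The span 'that poet barked above some poet' is the S node built by S → NP VP.
Its mother is the S built by S → S Conj S.

S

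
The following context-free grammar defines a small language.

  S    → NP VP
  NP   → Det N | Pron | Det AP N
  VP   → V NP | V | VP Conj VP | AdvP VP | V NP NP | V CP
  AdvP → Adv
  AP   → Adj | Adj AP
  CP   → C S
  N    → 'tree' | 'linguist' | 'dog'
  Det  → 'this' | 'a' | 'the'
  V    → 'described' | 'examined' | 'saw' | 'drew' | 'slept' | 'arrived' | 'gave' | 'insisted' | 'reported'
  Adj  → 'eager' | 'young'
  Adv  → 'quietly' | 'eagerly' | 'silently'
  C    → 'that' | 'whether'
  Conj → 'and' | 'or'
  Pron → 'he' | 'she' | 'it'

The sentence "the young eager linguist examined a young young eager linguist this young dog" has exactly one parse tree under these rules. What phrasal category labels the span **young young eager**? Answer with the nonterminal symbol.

S
  NP
    Det: the
    AP
      Adj: young
      AP
        Adj: eager
    N: linguist
  VP
    V: examined
    NP
      Det: a
      AP
        Adj: young
        AP
          Adj: young
          AP
            Adj: eager
      N: linguist
    NP
      Det: this
      AP
        Adj: young
      N: dog
The span 'young young eager' is the AP node built by AP → Adj AP.

AP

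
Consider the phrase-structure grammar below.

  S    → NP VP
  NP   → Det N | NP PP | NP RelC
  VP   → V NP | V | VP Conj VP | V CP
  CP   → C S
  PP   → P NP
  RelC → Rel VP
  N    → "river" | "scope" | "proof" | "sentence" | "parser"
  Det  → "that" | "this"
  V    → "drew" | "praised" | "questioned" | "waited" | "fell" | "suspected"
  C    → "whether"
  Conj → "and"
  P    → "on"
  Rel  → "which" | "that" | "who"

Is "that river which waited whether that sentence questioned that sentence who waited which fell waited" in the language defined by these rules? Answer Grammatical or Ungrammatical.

[S [NP [NP [Det that] [N river]] [RelC [Rel which] [VP [V waited] [CP [C whether] [S [NP [Det that] [N sentence]] [VP [V questioned] [NP [NP [NP [Det that] [N sentence]] [RelC [Rel who] [VP [V waited]]]] [RelC [Rel which] [VP [V fell]]]]]]]]]] [VP [V waited]]]
Every word is introduced by a lexical rule and the phrasal rules combine the resulting categories into a single S.

Grammatical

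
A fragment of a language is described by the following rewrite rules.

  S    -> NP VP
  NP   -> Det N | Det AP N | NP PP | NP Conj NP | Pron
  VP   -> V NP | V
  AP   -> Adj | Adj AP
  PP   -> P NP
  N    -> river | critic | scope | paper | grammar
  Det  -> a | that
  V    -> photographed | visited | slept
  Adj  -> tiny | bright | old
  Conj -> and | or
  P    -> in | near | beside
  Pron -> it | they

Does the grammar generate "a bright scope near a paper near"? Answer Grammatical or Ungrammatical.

Ungrammatical

For S → NP VP, every NP-prefix leaves a non-VP remainder: after 'a bright scope' the remainder is not a VP; after 'a bright scope near a paper' the remainder is not a VP.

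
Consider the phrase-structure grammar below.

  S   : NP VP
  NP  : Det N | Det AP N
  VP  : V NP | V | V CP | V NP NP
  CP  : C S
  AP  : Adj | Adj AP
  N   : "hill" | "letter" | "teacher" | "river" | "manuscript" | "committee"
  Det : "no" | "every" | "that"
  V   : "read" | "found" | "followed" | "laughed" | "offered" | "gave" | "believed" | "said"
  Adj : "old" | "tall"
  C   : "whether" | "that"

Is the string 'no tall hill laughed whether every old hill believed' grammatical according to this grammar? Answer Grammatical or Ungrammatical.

S
  NP
    Det: no
    AP
      Adj: tall
    N: hill
  VP
    V: laughed
    CP
      C: whether
      S
        NP
          Det: every
          AP
            Adj: old
          N: hill
        VP
          V: believed
Each bracket corresponds to one application of a listed rule, so the string is derivable from S.

Grammatical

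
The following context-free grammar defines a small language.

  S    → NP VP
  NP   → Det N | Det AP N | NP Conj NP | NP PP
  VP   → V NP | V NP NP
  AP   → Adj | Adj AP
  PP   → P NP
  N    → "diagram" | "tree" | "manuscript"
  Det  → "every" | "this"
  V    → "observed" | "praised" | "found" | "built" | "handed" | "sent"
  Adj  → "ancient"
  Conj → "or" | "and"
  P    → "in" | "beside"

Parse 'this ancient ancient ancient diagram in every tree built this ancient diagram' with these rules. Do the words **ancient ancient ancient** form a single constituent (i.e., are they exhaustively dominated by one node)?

Yes

[S [NP [NP [Det this] [AP [Adj ancient] [AP [Adj ancient] [AP [Adj ancient]]]] [N diagram]] [PP [P in] [NP [Det every] [N tree]]]] [VP [V built] [NP [Det this] [AP [Adj ancient]] [N diagram]]]]
The words 'ancient ancient ancient' are exhaustively dominated by a single AP node (built by AP → Adj AP), so they form a constituent.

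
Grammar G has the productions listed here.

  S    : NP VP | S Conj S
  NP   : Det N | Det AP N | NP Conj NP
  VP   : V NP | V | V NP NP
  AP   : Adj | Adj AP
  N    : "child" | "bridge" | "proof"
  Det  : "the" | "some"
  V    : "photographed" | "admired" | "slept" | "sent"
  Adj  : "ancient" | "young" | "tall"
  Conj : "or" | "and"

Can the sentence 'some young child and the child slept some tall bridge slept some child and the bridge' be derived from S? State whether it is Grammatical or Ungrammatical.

For S → NP VP, every NP-prefix leaves a non-VP remainder: after 'some young child' the remainder is not a VP; after 'some young child and the child' the remainder is not a VP. The alternative S rule S → S Conj S likewise has no satisfying split.

Ungrammatical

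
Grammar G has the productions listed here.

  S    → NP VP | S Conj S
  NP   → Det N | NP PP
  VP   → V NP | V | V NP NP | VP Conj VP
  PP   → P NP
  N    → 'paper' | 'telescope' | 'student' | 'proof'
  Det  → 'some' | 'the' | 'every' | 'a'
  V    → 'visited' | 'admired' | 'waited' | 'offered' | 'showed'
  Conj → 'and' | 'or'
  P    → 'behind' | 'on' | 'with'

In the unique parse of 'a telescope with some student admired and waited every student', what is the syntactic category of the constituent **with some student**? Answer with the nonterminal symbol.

PP

[S [NP [NP [Det a] [N telescope]] [PP [P with] [NP [Det some] [N student]]]] [VP [VP [V admired]] [Conj and] [VP [V waited] [NP [Det every] [N student]]]]]
The span 'with some student' is the PP node built by PP → P NP.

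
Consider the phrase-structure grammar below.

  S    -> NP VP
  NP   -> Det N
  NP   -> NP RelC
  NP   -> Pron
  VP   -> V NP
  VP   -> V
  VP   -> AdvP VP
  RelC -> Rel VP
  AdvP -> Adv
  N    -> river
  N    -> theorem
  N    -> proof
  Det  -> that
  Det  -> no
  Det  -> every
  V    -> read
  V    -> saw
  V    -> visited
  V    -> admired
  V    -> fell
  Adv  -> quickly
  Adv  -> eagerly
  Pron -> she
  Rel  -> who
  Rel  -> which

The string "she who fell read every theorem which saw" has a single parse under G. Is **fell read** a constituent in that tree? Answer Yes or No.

No

[S [NP [NP [Pron she]] [RelC [Rel who] [VP [V fell]]]] [VP [V read] [NP [NP [Det every] [N theorem]] [RelC [Rel which] [VP [V saw]]]]]]
The smallest constituent containing 'fell read' is the S spanning 'she who fell read every theorem which saw'; no single node in the tree dominates exactly the given words.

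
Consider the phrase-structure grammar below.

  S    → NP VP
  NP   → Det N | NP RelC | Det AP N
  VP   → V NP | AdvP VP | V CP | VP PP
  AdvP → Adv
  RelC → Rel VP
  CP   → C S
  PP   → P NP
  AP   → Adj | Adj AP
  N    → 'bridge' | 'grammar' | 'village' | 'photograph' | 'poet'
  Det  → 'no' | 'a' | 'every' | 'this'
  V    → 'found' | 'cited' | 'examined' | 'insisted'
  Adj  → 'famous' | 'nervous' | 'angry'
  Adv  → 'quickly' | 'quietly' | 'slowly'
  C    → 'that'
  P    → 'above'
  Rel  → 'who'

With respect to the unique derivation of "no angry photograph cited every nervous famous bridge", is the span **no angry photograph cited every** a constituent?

[S [NP [Det no] [AP [Adj angry]] [N photograph]] [VP [V cited] [NP [Det every] [AP [Adj nervous] [AP [Adj famous]]] [N bridge]]]]
The smallest constituent containing 'no angry photograph cited every' is the S spanning 'no angry photograph cited every nervous famous bridge'; no single node in the tree dominates exactly the given words.

No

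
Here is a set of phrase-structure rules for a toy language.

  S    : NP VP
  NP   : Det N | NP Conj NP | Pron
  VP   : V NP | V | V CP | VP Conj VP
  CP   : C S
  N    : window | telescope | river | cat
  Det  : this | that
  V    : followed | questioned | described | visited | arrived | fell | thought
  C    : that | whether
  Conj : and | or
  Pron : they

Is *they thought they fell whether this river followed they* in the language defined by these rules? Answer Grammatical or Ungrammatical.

Ungrammatical

For S → NP VP, the only prefix that parses as NP is 'they', but the remainder 'thought they fell whether this river followed they' is not a VP under these rules.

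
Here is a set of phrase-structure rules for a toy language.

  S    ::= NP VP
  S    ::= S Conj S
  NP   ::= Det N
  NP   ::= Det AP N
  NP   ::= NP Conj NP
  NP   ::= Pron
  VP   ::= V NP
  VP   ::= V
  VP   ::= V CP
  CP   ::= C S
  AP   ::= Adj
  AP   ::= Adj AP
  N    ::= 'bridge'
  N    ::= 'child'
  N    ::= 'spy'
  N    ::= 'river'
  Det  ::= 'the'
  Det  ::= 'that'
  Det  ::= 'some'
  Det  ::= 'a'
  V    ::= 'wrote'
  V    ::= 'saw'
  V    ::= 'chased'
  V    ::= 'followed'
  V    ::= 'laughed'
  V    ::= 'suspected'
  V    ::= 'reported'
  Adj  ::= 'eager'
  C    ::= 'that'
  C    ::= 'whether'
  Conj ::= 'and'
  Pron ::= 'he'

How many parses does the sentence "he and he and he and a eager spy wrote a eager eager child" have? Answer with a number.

5

Two of the 5 distinct bracketings:
[S [NP [NP [Pron he]] [Conj and] [NP [NP [Pron he]] [Conj and] [NP [NP [Pron he]] [Conj and] [NP [Det a] [AP [Adj eager]] [N spy]]]]] [VP [V wrote] [NP [Det a] [AP [Adj eager] [AP [Adj eager]]] [N child]]]]
[S [NP [NP [Pron he]] [Conj and] [NP [NP [NP [Pron he]] [Conj and] [NP [Pron he]]] [Conj and] [NP [Det a] [AP [Adj eager]] [N spy]]]] [VP [V wrote] [NP [Det a] [AP [Adj eager] [AP [Adj eager]]] [N child]]]]
The trees differ in how a recursive rule is bracketed over the same span.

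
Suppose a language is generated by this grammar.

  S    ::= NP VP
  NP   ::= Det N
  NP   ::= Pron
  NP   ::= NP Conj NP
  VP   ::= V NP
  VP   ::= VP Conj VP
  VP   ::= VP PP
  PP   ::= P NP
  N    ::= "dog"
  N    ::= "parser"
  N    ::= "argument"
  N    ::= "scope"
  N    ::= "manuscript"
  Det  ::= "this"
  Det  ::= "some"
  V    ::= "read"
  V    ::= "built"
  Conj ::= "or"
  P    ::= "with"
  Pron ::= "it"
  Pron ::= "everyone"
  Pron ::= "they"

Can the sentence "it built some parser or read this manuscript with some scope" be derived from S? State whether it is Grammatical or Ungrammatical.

Grammatical

S
  NP
    Pron: it
  VP
    VP
      V: built
      NP
        Det: some
        N: parser
    Conj: or
    VP
      VP
        V: read
        NP
          Det: this
          N: manuscript
      PP
        P: with
        NP
          Det: some
          N: scope
Each bracket corresponds to one application of a listed rule, so the string is derivable from S.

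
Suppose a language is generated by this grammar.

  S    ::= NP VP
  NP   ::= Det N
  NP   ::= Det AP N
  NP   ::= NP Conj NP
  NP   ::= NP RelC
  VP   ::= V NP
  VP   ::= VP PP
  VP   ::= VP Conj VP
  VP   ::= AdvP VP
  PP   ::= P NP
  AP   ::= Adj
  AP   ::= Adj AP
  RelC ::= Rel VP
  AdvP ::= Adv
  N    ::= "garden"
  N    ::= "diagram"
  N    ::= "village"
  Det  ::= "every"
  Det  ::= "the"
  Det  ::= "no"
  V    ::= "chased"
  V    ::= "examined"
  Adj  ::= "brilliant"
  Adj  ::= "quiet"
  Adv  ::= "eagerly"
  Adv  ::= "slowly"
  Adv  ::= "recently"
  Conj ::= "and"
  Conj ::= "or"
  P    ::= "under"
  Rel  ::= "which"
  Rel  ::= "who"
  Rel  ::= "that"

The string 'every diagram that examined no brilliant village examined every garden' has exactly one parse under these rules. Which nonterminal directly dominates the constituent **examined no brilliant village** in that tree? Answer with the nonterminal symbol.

RelC

[S [NP [NP [Det every] [N diagram]] [RelC [Rel that] [VP [V examined] [NP [Det no] [AP [Adj brilliant]] [N village]]]]] [VP [V examined] [NP [Det every] [N garden]]]]
The span 'examined no brilliant village' is the VP node built by VP → V NP.
Its mother is the RelC built by RelC → Rel VP.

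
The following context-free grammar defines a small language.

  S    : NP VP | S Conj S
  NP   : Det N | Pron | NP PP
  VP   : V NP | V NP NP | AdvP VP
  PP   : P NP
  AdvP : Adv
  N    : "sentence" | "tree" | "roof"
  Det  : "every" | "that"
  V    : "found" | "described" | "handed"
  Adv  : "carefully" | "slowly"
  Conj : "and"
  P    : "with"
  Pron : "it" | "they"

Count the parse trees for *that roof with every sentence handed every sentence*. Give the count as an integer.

[S [NP [NP [Det that] [N roof]] [PP [P with] [NP [Det every] [N sentence]]]] [VP [V handed] [NP [Det every] [N sentence]]]]
No rule offers an alternative attachment or grouping for any span, so this is the only derivation.

1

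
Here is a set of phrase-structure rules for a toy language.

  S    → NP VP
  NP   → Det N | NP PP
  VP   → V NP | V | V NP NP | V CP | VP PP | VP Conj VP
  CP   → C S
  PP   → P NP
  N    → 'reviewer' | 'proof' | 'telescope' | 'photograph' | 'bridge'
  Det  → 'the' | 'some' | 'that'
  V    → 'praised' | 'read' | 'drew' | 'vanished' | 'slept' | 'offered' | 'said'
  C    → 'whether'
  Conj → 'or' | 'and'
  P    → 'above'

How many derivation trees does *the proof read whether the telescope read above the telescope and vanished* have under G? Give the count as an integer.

Two of the 3 distinct bracketings:
[S [NP [Det the] [N proof]] [VP [V read] [CP [C whether] [S [NP [Det the] [N telescope]] [VP [VP [VP [V read]] [PP [P above] [NP [Det the] [N telescope]]]] [Conj and] [VP [V vanished]]]]]]]
[S [NP [Det the] [N proof]] [VP [VP [V read] [CP [C whether] [S [NP [Det the] [N telescope]] [VP [VP [V read]] [PP [P above] [NP [Det the] [N telescope]]]]]]] [Conj and] [VP [V vanished]]]]
The trees differ in how a recursive rule is bracketed over the same span.

3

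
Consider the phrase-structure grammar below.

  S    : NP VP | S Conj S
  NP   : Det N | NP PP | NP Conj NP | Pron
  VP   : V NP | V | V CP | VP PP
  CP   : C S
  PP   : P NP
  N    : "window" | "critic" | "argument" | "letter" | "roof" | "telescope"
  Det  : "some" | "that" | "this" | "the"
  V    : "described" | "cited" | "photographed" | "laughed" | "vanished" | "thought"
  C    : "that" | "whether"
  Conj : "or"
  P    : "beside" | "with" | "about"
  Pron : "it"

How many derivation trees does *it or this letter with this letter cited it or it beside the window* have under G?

Two of the 6 distinct bracketings:
[S [NP [NP [NP [Pron it]] [Conj or] [NP [Det this] [N letter]]] [PP [P with] [NP [Det this] [N letter]]]] [VP [V cited] [NP [NP [NP [Pron it]] [Conj or] [NP [Pron it]]] [PP [P beside] [NP [Det the] [N window]]]]]]
[S [NP [NP [NP [Pron it]] [Conj or] [NP [Det this] [N letter]]] [PP [P with] [NP [Det this] [N letter]]]] [VP [V cited] [NP [NP [Pron it]] [Conj or] [NP [NP [Pron it]] [PP [P beside] [NP [Det the] [N window]]]]]]]
The trees differ in how a recursive rule is bracketed over the same span.

6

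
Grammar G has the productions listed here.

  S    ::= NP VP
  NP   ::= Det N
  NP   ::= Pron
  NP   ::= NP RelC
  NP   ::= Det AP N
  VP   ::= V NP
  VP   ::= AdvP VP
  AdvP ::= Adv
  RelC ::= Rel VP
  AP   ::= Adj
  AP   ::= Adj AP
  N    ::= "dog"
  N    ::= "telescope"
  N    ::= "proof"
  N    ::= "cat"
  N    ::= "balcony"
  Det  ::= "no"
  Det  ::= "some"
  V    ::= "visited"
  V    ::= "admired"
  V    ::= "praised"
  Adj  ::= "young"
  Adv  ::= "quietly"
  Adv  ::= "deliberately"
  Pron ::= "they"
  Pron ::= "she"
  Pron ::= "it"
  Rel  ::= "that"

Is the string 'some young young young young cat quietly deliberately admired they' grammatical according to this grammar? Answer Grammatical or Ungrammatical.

S
  NP
    Det: some
    AP
      Adj: young
      AP
        Adj: young
        AP
          Adj: young
          AP
            Adj: young
    N: cat
  VP
    AdvP
      Adv: quietly
    VP
      AdvP
        Adv: deliberately
      VP
        V: admired
        NP
          Pron: they
Each bracket corresponds to one application of a listed rule, so the string is derivable from S.

Grammatical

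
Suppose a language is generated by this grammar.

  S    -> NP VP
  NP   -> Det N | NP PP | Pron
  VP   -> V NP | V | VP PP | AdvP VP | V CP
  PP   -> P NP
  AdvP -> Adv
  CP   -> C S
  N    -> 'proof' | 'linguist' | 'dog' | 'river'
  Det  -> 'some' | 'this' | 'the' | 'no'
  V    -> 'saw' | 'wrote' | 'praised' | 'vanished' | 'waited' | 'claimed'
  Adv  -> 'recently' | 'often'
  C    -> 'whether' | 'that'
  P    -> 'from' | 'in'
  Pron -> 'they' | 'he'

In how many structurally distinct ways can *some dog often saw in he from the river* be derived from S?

5

Two of the 5 distinct bracketings:
[S [NP [Det some] [N dog]] [VP [VP [AdvP [Adv often]] [VP [V saw]]] [PP [P in] [NP [NP [Pron he]] [PP [P from] [NP [Det the] [N river]]]]]]]
[S [NP [Det some] [N dog]] [VP [VP [VP [AdvP [Adv often]] [VP [V saw]]] [PP [P in] [NP [Pron he]]]] [PP [P from] [NP [Det the] [N river]]]]]
The difference turns on whether NP → NP PP is used at the relevant span, versus an alternative expansion of NP.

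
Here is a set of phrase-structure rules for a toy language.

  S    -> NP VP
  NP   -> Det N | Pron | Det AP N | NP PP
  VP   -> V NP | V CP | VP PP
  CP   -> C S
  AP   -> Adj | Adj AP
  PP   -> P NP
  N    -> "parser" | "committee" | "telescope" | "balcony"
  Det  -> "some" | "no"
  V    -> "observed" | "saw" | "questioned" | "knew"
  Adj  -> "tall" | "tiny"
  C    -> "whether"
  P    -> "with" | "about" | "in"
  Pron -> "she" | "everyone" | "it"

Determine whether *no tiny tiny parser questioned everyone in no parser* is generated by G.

Grammatical

[S [NP [Det no] [AP [Adj tiny] [AP [Adj tiny]]] [N parser]] [VP [V questioned] [NP [NP [Pron everyone]] [PP [P in] [NP [Det no] [N parser]]]]]]
The bracketing above is licensed at every node by one of the given productions, with S at the root.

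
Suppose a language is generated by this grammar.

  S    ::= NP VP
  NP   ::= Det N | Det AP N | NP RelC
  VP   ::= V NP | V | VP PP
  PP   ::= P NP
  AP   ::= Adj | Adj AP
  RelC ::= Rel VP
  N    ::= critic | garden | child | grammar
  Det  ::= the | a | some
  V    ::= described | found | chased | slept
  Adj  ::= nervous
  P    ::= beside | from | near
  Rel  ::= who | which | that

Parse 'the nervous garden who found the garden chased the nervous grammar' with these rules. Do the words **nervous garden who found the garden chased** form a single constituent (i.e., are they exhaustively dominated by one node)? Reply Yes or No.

[S [NP [NP [Det the] [AP [Adj nervous]] [N garden]] [RelC [Rel who] [VP [V found] [NP [Det the] [N garden]]]]] [VP [V chased] [NP [Det the] [AP [Adj nervous]] [N grammar]]]]
The smallest constituent containing 'nervous garden who found the garden chased' is the S spanning 'the nervous garden who found the garden chased the nervous grammar'; no single node in the tree dominates exactly the given words.

No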